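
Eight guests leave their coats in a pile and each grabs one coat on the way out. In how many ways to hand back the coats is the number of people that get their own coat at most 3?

Sum C(8,i)·!(8-i) for i = 0..3:
  i=0: C(8,0)·!8 = 1·14833 = 14833
  i=1: C(8,1)·!7 = 8·1854 = 14832
  i=2: C(8,2)·!6 = 28·265 = 7420
  i=3: C(8,3)·!5 = 56·44 = 2464
Total = 39549.

39549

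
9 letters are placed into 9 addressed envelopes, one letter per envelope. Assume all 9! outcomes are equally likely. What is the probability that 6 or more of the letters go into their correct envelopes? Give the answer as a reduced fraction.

Favorable outcomes: Σ_{i≥6} C(9,i)·!(9-i) = 84·2 + 36·1 + 9·0 + 1·1 = 205.
Total outcomes: 9! = 362880.
Probability = 205/362880 = 41/72576.

41/72576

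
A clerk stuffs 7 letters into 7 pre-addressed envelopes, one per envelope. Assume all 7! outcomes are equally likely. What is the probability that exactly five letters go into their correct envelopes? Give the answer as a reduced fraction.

1/240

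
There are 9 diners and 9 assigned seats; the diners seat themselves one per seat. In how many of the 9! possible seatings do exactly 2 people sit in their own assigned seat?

Pick the 2 fixed positions: C(9,2) = 36 ways.
The other 7 form a derangement: !7 = 1854.
Total: 36 × 1854 = 66744.

66744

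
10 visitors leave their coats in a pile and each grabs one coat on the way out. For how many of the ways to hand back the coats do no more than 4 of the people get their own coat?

Sum C(10,i)·!(10-i) for i = 0..4:
  i=0: C(10,0)·!10 = 1·1334961 = 1334961
  i=1: C(10,1)·!9 = 10·133496 = 1334960
  i=2: C(10,2)·!8 = 45·14833 = 667485
  i=3: C(10,3)·!7 = 120·1854 = 222480
  i=4: C(10,4)·!6 = 210·265 = 55650
Total = 3615536.

3615536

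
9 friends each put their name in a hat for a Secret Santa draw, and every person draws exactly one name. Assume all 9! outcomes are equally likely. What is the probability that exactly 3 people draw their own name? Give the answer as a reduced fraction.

53/864

Favorable outcomes: C(9,3)·!6 = 84·265 = 22260.
Total outcomes: 9! = 362880.
Probability = 22260/362880 = 53/864.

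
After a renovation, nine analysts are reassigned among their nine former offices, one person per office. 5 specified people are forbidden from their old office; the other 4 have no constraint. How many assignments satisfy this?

205056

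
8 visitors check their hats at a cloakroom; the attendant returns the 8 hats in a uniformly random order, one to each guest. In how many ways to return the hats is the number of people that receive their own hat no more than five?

Sum C(8,i)·!(8-i) for i = 0..5:
  i=0: C(8,0)·!8 = 1·14833 = 14833
  i=1: C(8,1)·!7 = 8·1854 = 14832
  i=2: C(8,2)·!6 = 28·265 = 7420
  i=3: C(8,3)·!5 = 56·44 = 2464
  i=4: C(8,4)·!4 = 70·9 = 630
  i=5: C(8,5)·!3 = 56·2 = 112
Total = 40291.

40291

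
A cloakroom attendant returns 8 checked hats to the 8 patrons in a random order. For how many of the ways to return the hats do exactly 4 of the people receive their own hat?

630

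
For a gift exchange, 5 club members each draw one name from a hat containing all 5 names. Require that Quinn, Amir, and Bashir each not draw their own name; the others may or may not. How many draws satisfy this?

64

Let A_j be the event that the j-th constrained one is fixed. By inclusion-exclusion over the 3 events:
Σ_{j=0}^{3} (-1)^j C(3,j)(5-j)!
= C(3,0)·5! - C(3,1)·4! + C(3,2)·3! - C(3,3)·2!
= 120 - 72 + 18 - 2
= 64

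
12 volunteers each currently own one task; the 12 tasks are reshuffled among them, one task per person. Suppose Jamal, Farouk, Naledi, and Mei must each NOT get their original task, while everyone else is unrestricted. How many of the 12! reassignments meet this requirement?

339696000

Inclusion-exclusion on the 4 forbidden self-matches:
Σ_{j=0}^{4} (-1)^j C(4,j)(12-j)!
= C(4,0)·12! - C(4,1)·11! + C(4,2)·10! - C(4,3)·9! + C(4,4)·8!
= 479001600 - 159667200 + 21772800 - 1451520 + 40320
= 339696000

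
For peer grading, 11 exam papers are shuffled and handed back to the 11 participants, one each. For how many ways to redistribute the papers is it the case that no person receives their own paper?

By inclusion-exclusion, !11 = Σ (-1)^k · 11!/k! for k=0..11
= 11! - 11!/1! + 11!/2! - 11!/3! + 11!/4! - 11!/5! + 11!/6! - 11!/7! + 11!/8! - 11!/9! + 11!/10! - 11!/11!
= 39916800 - 39916800 + 19958400 - 6652800 + 1663200 - 332640 + 55440 - 7920 + 990 - 110 + 11 - 1
= 14684570

14684570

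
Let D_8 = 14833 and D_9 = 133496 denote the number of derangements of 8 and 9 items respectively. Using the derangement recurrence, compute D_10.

D_10 = (10-1)·(D_9 + D_8) = 9·(133496 + 14833) = 9·148329 = 1334961.

1334961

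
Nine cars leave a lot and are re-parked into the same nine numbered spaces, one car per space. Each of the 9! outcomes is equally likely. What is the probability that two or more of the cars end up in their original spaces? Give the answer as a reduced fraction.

Favorable outcomes: Σ_{i≥2} C(9,i)·!(9-i) = 36·1854 + 84·265 + 126·44 + 126·9 + 84·2 + 36·1 + 9·0 + 1·1 = 95887.
Total outcomes: 9! = 362880.
Probability = 95887/362880 = 95887/362880.

95887/362880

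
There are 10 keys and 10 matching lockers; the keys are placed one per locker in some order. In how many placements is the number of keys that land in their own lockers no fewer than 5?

# with exactly i fixed is C(10,i)·!(10-i); sum over i=5..10:
  i=5: C(10,5)·!5 = 252·44 = 11088
  i=6: C(10,6)·!4 = 210·9 = 1890
  i=7: C(10,7)·!3 = 120·2 = 240
  i=8: C(10,8)·!2 = 45·1 = 45
  i=9: C(10,9)·!1 = 10·0 = 0
  i=10: C(10,10)·!0 = 1·1 = 1
Total = 13264.

13264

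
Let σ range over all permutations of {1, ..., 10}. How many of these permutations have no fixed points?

!10 is the nearest integer to 10!/e.
10! = 3628800, and 3628800/e ≈ 1334960.92, so !10 = 1334961.

1334961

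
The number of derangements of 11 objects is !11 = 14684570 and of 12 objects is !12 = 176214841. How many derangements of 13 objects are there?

2290792932

!13 = (13-1)·(!12 + !11) = 12·(176214841 + 14684570) = 12·190899411 = 2290792932.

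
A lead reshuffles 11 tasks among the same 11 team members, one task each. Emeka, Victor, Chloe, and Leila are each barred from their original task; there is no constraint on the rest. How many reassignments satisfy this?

Let A_j be the event that the j-th constrained one is fixed. By inclusion-exclusion over the 4 events:
Σ_{j=0}^{4} (-1)^j C(4,j)(11-j)!
= C(4,0)·11! - C(4,1)·10! + C(4,2)·9! - C(4,3)·8! + C(4,4)·7!
= 39916800 - 14515200 + 2177280 - 161280 + 5040
= 27422640

27422640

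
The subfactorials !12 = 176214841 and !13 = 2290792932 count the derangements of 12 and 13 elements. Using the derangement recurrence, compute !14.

32071101049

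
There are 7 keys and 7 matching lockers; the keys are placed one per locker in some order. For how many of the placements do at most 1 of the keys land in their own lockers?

# with exactly i fixed is C(7,i)·!(7-i); sum over i=0..1:
  i=0: C(7,0)·!7 = 1·1854 = 1854
  i=1: C(7,1)·!6 = 7·265 = 1855
Total = 3709.

3709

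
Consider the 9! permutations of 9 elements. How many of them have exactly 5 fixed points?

Pick the 5 fixed positions: C(9,5) = 126 ways.
The other 4 form a derangement: !4 = 9.
Total: 126 × 9 = 1134.

1134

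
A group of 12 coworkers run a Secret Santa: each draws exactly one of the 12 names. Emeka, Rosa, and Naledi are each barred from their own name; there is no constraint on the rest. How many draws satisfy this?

Let A_j be the event that the j-th constrained one is fixed. By inclusion-exclusion over the 3 events:
Σ_{j=0}^{3} (-1)^j C(3,j)(12-j)!
= C(3,0)·12! - C(3,1)·11! + C(3,2)·10! - C(3,3)·9!
= 479001600 - 119750400 + 10886400 - 362880
= 369774720

369774720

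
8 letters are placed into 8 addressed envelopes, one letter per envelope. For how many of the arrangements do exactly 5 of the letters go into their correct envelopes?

112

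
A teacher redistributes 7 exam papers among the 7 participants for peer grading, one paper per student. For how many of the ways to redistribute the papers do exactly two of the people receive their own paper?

924

Pick the 2 fixed positions: C(7,2) = 21 ways.
The other 5 form a derangement: !5 = 44.
Total: 21 × 44 = 924.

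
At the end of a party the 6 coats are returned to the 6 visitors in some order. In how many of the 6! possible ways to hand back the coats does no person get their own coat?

By inclusion-exclusion, !6 = Σ (-1)^k · 6!/k! for k=0..6
= 6! - 6!/1! + 6!/2! - 6!/3! + 6!/4! - 6!/5! + 6!/6!
= 720 - 720 + 360 - 120 + 30 - 6 + 1
= 265

265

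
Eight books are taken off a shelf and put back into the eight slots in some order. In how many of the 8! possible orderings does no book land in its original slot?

14833

The subfactorial !8 = [8!/e] (nearest integer).
8! = 40320, and 40320/e ≈ 14832.90, so !8 = 14833.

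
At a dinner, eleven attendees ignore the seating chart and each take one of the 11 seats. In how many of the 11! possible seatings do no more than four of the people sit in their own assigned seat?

# with exactly i fixed is C(11,i)·!(11-i); sum over i=0..4:
  i=0: C(11,0)·!11 = 1·14684570 = 14684570
  i=1: C(11,1)·!10 = 11·1334961 = 14684571
  i=2: C(11,2)·!9 = 55·133496 = 7342280
  i=3: C(11,3)·!8 = 165·14833 = 2447445
  i=4: C(11,4)·!7 = 330·1854 = 611820
Total = 39770686.

39770686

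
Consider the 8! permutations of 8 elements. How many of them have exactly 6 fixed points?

28

Pick the 6 fixed positions: C(8,6) = 28 ways.
The other 2 form a derangement: !2 = 1.
Total: 28 × 1 = 28.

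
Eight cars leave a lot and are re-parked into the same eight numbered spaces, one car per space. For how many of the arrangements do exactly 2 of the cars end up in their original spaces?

7420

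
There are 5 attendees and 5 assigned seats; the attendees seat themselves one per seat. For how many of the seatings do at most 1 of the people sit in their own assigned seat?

Sum C(5,i)·!(5-i) for i = 0..1:
  i=0: C(5,0)·!5 = 1·44 = 44
  i=1: C(5,1)·!4 = 5·9 = 45
Total = 89.

89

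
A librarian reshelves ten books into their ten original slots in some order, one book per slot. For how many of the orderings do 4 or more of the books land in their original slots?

68914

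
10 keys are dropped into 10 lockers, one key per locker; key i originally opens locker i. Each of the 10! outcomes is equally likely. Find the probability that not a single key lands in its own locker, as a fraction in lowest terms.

16481/44800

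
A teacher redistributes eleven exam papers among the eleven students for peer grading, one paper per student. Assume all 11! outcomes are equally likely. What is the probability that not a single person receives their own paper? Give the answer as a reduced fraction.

1468457/3991680

Favorable outcomes: !11 = 14684570.
Total outcomes: 11! = 39916800.
Probability = 14684570/39916800 = 1468457/3991680.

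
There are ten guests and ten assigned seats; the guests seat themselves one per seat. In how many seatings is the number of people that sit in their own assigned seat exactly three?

Pick the 3 fixed positions: C(10,3) = 120 ways.
The other 7 form a derangement: !7 = 1854.
Total: 120 × 1854 = 222480.

222480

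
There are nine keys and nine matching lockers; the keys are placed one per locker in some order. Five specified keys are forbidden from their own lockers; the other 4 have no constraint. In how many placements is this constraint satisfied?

Let A_j be the event that the j-th constrained one is fixed. By inclusion-exclusion over the 5 events:
Σ_{j=0}^{5} (-1)^j C(5,j)(9-j)!
= C(5,0)·9! - C(5,1)·8! + C(5,2)·7! - C(5,3)·6! + C(5,4)·5! - C(5,5)·4!
= 362880 - 201600 + 50400 - 7200 + 600 - 24
= 205056

205056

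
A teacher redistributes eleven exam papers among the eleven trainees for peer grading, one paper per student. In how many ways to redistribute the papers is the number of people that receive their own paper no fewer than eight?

# with exactly i fixed is C(11,i)·!(11-i); sum over i=8..11:
  i=8: C(11,8)·!3 = 165·2 = 330
  i=9: C(11,9)·!2 = 55·1 = 55
  i=10: C(11,10)·!1 = 11·0 = 0
  i=11: C(11,11)·!0 = 1·1 = 1
Total = 386.

386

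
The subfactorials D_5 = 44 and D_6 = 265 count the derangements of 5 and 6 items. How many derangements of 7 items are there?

D_7 = (7-1)·(D_6 + D_5) = 6·(265 + 44) = 6·309 = 1854.

1854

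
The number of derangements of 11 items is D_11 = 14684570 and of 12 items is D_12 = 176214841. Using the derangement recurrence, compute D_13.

2290792932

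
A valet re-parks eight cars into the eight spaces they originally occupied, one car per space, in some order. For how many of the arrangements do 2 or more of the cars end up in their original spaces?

10655

Sum C(8,i)·!(8-i) for i = 2..8:
  i=2: C(8,2)·!6 = 28·265 = 7420
  i=3: C(8,3)·!5 = 56·44 = 2464
  i=4: C(8,4)·!4 = 70·9 = 630
  i=5: C(8,5)·!3 = 56·2 = 112
  i=6: C(8,6)·!2 = 28·1 = 28
  i=7: C(8,7)·!1 = 8·0 = 0
  i=8: C(8,8)·!0 = 1·1 = 1
Total = 10655.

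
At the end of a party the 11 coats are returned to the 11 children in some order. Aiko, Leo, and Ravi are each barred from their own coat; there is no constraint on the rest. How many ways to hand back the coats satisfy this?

Inclusion-exclusion on the 3 forbidden self-matches:
Σ_{j=0}^{3} (-1)^j C(3,j)(11-j)!
= C(3,0)·11! - C(3,1)·10! + C(3,2)·9! - C(3,3)·8!
= 39916800 - 10886400 + 1088640 - 40320
= 30078720

30078720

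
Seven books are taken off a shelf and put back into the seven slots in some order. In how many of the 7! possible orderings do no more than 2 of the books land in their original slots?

4633

Sum C(7,i)·!(7-i) for i = 0..2:
  i=0: C(7,0)·!7 = 1·1854 = 1854
  i=1: C(7,1)·!6 = 7·265 = 1855
  i=2: C(7,2)·!5 = 21·44 = 924
Total = 4633.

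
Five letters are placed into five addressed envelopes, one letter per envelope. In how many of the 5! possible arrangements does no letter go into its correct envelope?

Recurrence: !5 = 4·(!4 + !3).
!5 = 4·(9 + 2) = 4·11 = 44

44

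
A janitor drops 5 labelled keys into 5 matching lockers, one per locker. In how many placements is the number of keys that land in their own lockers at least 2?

31

Sum C(5,i)·!(5-i) for i = 2..5:
  i=2: C(5,2)·!3 = 10·2 = 20
  i=3: C(5,3)·!2 = 10·1 = 10
  i=4: C(5,4)·!1 = 5·0 = 0
  i=5: C(5,5)·!0 = 1·1 = 1
Total = 31.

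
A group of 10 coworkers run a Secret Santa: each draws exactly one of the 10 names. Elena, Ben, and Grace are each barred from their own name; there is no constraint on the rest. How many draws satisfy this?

2656080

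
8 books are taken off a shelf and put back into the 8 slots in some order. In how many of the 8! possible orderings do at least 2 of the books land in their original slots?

10655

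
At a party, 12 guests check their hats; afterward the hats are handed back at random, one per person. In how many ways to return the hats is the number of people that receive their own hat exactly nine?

Choose which 9 of the 12 are fixed: C(12,9) = 220.
The other 3 form a derangement: !3 = 2.
Total: 220 × 2 = 440.

440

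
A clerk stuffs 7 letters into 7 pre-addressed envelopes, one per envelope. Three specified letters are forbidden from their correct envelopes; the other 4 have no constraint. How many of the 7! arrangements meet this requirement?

3216

Inclusion-exclusion on the 3 forbidden self-matches:
Σ_{j=0}^{3} (-1)^j C(3,j)(7-j)!
= C(3,0)·7! - C(3,1)·6! + C(3,2)·5! - C(3,3)·4!
= 5040 - 2160 + 360 - 24
= 3216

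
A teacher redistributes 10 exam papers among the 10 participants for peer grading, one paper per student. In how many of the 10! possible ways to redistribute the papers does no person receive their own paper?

1334961

By inclusion-exclusion, !10 = Σ (-1)^k · 10!/k! for k=0..10
= 10! - 10!/1! + 10!/2! - 10!/3! + 10!/4! - 10!/5! + 10!/6! - 10!/7! + 10!/8! - 10!/9! + 10!/10!
= 3628800 - 3628800 + 1814400 - 604800 + 151200 - 30240 + 5040 - 720 + 90 - 10 + 1
= 1334961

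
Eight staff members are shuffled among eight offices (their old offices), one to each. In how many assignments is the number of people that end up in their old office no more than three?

Sum C(8,i)·!(8-i) for i = 0..3:
  i=0: C(8,0)·!8 = 1·14833 = 14833
  i=1: C(8,1)·!7 = 8·1854 = 14832
  i=2: C(8,2)·!6 = 28·265 = 7420
  i=3: C(8,3)·!5 = 56·44 = 2464
Total = 39549.

39549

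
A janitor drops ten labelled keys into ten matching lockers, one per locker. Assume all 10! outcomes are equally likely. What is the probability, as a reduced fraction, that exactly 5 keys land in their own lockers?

11/3600

Favorable outcomes: C(10,5)·!5 = 252·44 = 11088.
Total outcomes: 10! = 3628800.
Probability = 11088/3628800 = 11/3600.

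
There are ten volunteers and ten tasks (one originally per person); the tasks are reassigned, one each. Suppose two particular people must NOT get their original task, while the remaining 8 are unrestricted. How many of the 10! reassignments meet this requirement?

2943360

Inclusion-exclusion on the 2 forbidden self-matches:
Σ_{j=0}^{2} (-1)^j C(2,j)(10-j)!
= C(2,0)·10! - C(2,1)·9! + C(2,2)·8!
= 3628800 - 725760 + 40320
= 2943360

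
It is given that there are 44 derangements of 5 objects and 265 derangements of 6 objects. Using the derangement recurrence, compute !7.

!7 = (7-1)·(!6 + !5) = 6·(265 + 44) = 6·309 = 1854.

1854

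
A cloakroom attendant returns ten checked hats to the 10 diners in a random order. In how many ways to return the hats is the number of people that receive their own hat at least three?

291394

# with exactly i fixed is C(10,i)·!(10-i); sum over i=3..10:
  i=3: C(10,3)·!7 = 120·1854 = 222480
  i=4: C(10,4)·!6 = 210·265 = 55650
  i=5: C(10,5)·!5 = 252·44 = 11088
  i=6: C(10,6)·!4 = 210·9 = 1890
  i=7: C(10,7)·!3 = 120·2 = 240
  i=8: C(10,8)·!2 = 45·1 = 45
  i=9: C(10,9)·!1 = 10·0 = 0
  i=10: C(10,10)·!0 = 1·1 = 1
Total = 291394.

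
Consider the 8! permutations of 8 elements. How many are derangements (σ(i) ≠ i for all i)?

14833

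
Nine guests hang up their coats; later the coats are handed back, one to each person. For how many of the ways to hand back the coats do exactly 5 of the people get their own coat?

1134

Choose which 5 of the 9 are fixed: C(9,5) = 126.
The other 4 form a derangement: !4 = 9.
Total: 126 × 9 = 1134.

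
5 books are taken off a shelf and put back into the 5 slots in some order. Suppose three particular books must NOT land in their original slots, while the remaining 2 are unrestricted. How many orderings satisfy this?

Inclusion-exclusion on the 3 forbidden self-matches:
Σ_{j=0}^{3} (-1)^j C(3,j)(5-j)!
= C(3,0)·5! - C(3,1)·4! + C(3,2)·3! - C(3,3)·2!
= 120 - 72 + 18 - 2
= 64

64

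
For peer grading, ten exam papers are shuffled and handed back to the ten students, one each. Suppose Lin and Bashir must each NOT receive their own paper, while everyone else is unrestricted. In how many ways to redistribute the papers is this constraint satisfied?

Inclusion-exclusion on the 2 forbidden self-matches:
Σ_{j=0}^{2} (-1)^j C(2,j)(10-j)!
= C(2,0)·10! - C(2,1)·9! + C(2,2)·8!
= 3628800 - 725760 + 40320
= 2943360

2943360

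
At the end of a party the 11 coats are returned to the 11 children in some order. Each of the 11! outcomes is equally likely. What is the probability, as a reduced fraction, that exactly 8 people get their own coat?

Favorable outcomes: C(11,8)·!3 = 165·2 = 330.
Total outcomes: 11! = 39916800.
Probability = 330/39916800 = 1/120960.

1/120960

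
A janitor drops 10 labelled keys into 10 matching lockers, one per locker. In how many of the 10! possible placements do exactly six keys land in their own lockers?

1890

Choose which 6 of the 10 are fixed: C(10,6) = 210.
The remaining 4 must be deranged: !4 = 9.
Total: 210 × 9 = 1890.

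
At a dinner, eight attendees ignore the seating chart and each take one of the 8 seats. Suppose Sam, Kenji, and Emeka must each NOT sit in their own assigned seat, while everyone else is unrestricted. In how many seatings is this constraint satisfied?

27240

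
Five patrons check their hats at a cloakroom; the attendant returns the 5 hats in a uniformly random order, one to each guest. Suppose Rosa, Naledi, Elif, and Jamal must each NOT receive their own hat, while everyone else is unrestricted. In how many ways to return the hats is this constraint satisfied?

53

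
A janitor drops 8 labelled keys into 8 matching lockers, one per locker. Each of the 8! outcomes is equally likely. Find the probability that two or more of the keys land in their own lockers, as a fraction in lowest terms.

Favorable outcomes: Σ_{i≥2} C(8,i)·!(8-i) = 28·265 + 56·44 + 70·9 + 56·2 + 28·1 + 8·0 + 1·1 = 10655.
Total outcomes: 8! = 40320.
Probability = 10655/40320 = 2131/8064.

2131/8064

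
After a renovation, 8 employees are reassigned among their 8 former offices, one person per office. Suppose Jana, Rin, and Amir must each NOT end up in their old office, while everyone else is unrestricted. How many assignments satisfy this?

27240

Inclusion-exclusion on the 3 forbidden self-matches:
Σ_{j=0}^{3} (-1)^j C(3,j)(8-j)!
= C(3,0)·8! - C(3,1)·7! + C(3,2)·6! - C(3,3)·5!
= 40320 - 15120 + 2160 - 120
= 27240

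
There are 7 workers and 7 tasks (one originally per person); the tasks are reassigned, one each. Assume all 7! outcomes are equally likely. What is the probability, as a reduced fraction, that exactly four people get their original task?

1/72

Favorable outcomes: C(7,4)·!3 = 35·2 = 70.
Total outcomes: 7! = 5040.
Probability = 70/5040 = 1/72.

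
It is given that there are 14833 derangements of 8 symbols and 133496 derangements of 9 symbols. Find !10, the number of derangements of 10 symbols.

1334961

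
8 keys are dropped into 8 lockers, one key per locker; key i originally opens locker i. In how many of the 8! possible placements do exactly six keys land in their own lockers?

Choose which 6 of the 8 are fixed: C(8,6) = 28.
The other 2 form a derangement: !2 = 1.
Total: 28 × 1 = 28.

28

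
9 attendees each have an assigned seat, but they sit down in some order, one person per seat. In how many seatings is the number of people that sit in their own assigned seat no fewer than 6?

205

# with exactly i fixed is C(9,i)·!(9-i); sum over i=6..9:
  i=6: C(9,6)·!3 = 84·2 = 168
  i=7: C(9,7)·!2 = 36·1 = 36
  i=8: C(9,8)·!1 = 9·0 = 0
  i=9: C(9,9)·!0 = 1·1 = 1
Total = 205.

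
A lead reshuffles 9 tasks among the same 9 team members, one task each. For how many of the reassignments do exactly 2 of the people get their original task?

Choose which 2 of the 9 are fixed: C(9,2) = 36.
The other 7 form a derangement: !7 = 1854.
Total: 36 × 1854 = 66744.

66744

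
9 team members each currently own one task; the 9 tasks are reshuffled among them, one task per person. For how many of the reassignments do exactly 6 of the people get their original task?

168

Choose which 6 of the 9 are fixed: C(9,6) = 84.
The remaining 3 must be deranged: !3 = 2.
Total: 84 × 2 = 168.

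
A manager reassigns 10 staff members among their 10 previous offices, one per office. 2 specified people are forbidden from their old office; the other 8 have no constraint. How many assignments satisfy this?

Let A_j be the event that the j-th constrained one is fixed. By inclusion-exclusion over the 2 events:
Σ_{j=0}^{2} (-1)^j C(2,j)(10-j)!
= C(2,0)·10! - C(2,1)·9! + C(2,2)·8!
= 3628800 - 725760 + 40320
= 2943360

2943360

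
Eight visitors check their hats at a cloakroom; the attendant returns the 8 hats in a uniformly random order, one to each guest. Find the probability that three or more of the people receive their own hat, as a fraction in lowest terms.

Favorable outcomes: Σ_{i≥3} C(8,i)·!(8-i) = 56·44 + 70·9 + 56·2 + 28·1 + 8·0 + 1·1 = 3235.
Total outcomes: 8! = 40320.
Probability = 3235/40320 = 647/8064.

647/8064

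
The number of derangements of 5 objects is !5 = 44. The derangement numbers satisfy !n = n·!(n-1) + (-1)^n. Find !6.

!6 = 6·44 + 1 = 265.

265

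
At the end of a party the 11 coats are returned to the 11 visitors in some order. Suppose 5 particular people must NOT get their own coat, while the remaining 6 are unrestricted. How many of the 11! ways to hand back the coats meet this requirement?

25022880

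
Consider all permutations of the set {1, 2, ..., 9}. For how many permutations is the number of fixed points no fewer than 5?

1339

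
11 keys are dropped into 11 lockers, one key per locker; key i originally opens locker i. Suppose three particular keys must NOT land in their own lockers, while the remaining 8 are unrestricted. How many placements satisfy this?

30078720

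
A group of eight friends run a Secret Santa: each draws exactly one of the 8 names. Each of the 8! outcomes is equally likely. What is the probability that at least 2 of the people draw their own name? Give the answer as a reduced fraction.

2131/8064

Favorable outcomes: Σ_{i≥2} C(8,i)·!(8-i) = 28·265 + 56·44 + 70·9 + 56·2 + 28·1 + 8·0 + 1·1 = 10655.
Total outcomes: 8! = 40320.
Probability = 10655/40320 = 2131/8064.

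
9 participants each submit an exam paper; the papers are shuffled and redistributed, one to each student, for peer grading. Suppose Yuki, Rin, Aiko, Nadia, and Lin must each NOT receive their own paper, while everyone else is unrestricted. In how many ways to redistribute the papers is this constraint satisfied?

205056

Let A_j be the event that the j-th constrained one is fixed. By inclusion-exclusion over the 5 events:
Σ_{j=0}^{5} (-1)^j C(5,j)(9-j)!
= C(5,0)·9! - C(5,1)·8! + C(5,2)·7! - C(5,3)·6! + C(5,4)·5! - C(5,5)·4!
= 362880 - 201600 + 50400 - 7200 + 600 - 24
= 205056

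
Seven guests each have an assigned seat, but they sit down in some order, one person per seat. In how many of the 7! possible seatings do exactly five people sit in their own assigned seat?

21

Pick the 5 fixed positions: C(7,5) = 21 ways.
The other 2 form a derangement: !2 = 1.
Total: 21 × 1 = 21.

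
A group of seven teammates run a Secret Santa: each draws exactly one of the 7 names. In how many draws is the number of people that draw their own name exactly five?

21

Pick the 5 fixed positions: C(7,5) = 21 ways.
The other 2 form a derangement: !2 = 1.
Total: 21 × 1 = 21.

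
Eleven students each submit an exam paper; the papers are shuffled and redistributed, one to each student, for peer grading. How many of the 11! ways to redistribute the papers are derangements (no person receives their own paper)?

14684570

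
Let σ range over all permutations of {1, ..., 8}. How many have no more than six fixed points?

40319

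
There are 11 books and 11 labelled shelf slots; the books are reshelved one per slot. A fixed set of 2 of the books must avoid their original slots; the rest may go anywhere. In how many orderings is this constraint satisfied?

Inclusion-exclusion on the 2 forbidden self-matches:
Σ_{j=0}^{2} (-1)^j C(2,j)(11-j)!
= C(2,0)·11! - C(2,1)·10! + C(2,2)·9!
= 39916800 - 7257600 + 362880
= 33022080

33022080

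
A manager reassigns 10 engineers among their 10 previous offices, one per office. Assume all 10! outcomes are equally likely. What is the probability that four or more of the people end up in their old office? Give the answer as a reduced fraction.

34457/1814400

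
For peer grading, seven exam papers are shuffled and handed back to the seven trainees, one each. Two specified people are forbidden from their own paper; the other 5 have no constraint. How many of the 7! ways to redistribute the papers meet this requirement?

Let A_j be the event that the j-th constrained one is fixed. By inclusion-exclusion over the 2 events:
Σ_{j=0}^{2} (-1)^j C(2,j)(7-j)!
= C(2,0)·7! - C(2,1)·6! + C(2,2)·5!
= 5040 - 1440 + 120
= 3720

3720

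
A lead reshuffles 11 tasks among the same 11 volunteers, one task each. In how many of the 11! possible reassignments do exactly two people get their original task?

7342280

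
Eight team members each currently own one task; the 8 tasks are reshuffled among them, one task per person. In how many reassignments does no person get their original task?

!8 is the nearest integer to 8!/e.
8! = 40320, and 40320/e ≈ 14832.90, so !8 = 14833.

14833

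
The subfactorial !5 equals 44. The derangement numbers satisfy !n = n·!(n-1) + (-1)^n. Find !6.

265

!6 = 6·44 + 1 = 265.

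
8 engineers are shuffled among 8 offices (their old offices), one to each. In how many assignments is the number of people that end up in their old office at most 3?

# with exactly i fixed is C(8,i)·!(8-i); sum over i=0..3:
  i=0: C(8,0)·!8 = 1·14833 = 14833
  i=1: C(8,1)·!7 = 8·1854 = 14832
  i=2: C(8,2)·!6 = 28·265 = 7420
  i=3: C(8,3)·!5 = 56·44 = 2464
Total = 39549.

39549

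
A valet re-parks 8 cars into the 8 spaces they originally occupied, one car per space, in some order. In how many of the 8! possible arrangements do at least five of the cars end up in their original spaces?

# with exactly i fixed is C(8,i)·!(8-i); sum over i=5..8:
  i=5: C(8,5)·!3 = 56·2 = 112
  i=6: C(8,6)·!2 = 28·1 = 28
  i=7: C(8,7)·!1 = 8·0 = 0
  i=8: C(8,8)·!0 = 1·1 = 1
Total = 141.

141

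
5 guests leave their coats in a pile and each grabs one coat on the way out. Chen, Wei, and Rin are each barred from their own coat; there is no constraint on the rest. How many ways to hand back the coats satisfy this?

64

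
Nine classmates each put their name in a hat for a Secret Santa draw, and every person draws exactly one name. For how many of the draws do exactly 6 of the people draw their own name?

Choose which 6 of the 9 are fixed: C(9,6) = 84.
The other 3 form a derangement: !3 = 2.
Total: 84 × 2 = 168.

168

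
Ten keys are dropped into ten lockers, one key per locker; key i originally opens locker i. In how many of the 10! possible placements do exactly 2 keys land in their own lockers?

Pick the 2 fixed positions: C(10,2) = 45 ways.
The other 8 form a derangement: !8 = 14833.
Total: 45 × 14833 = 667485.

667485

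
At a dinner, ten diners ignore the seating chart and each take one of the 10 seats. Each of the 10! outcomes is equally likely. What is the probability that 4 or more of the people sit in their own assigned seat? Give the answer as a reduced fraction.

Favorable outcomes: Σ_{i≥4} C(10,i)·!(10-i) = 210·265 + 252·44 + 210·9 + 120·2 + 45·1 + 10·0 + 1·1 = 68914.
Total outcomes: 10! = 3628800.
Probability = 68914/3628800 = 34457/1814400.

34457/1814400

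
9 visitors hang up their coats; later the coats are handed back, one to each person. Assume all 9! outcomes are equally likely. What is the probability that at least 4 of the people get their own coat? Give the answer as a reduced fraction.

6883/362880

Favorable outcomes: Σ_{i≥4} C(9,i)·!(9-i) = 126·44 + 126·9 + 84·2 + 36·1 + 9·0 + 1·1 = 6883.
Total outcomes: 9! = 362880.
Probability = 6883/362880 = 6883/362880.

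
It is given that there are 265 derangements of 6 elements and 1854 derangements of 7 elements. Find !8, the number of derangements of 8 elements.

14833

!8 = (8-1)·(!7 + !6) = 7·(1854 + 265) = 7·2119 = 14833.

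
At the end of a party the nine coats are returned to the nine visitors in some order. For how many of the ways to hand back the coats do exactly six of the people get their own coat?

Choose which 6 of the 9 are fixed: C(9,6) = 84.
The remaining 3 must be deranged: !3 = 2.
Total: 84 × 2 = 168.

168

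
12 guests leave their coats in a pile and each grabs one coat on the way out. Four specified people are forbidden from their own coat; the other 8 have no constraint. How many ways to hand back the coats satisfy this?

339696000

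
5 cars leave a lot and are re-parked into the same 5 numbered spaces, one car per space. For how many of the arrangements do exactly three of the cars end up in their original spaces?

Choose which 3 of the 5 are fixed: C(5,3) = 10.
The other 2 form a derangement: !2 = 1.
Total: 10 × 1 = 10.

10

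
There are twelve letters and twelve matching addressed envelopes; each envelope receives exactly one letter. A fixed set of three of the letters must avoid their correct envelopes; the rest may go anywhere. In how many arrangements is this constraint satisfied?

369774720

Let A_j be the event that the j-th constrained one is fixed. By inclusion-exclusion over the 3 events:
Σ_{j=0}^{3} (-1)^j C(3,j)(12-j)!
= C(3,0)·12! - C(3,1)·11! + C(3,2)·10! - C(3,3)·9!
= 479001600 - 119750400 + 10886400 - 362880
= 369774720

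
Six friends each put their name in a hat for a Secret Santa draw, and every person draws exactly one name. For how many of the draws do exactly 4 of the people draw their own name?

15

Pick the 4 fixed positions: C(6,4) = 15 ways.
The other 2 form a derangement: !2 = 1.
Total: 15 × 1 = 15.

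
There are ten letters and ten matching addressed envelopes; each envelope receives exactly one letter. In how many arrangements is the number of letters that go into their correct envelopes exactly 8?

45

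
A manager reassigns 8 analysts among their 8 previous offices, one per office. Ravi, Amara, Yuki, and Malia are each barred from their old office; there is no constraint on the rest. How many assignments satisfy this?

24024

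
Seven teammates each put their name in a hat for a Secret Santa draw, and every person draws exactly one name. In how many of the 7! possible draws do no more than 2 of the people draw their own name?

Sum C(7,i)·!(7-i) for i = 0..2:
  i=0: C(7,0)·!7 = 1·1854 = 1854
  i=1: C(7,1)·!6 = 7·265 = 1855
  i=2: C(7,2)·!5 = 21·44 = 924
Total = 4633.

4633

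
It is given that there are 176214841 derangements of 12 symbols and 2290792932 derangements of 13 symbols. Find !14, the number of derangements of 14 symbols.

32071101049

!14 = (14-1)·(!13 + !12) = 13·(2290792932 + 176214841) = 13·2467007773 = 32071101049.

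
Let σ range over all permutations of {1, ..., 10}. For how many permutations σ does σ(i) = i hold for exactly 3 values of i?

Choose which 3 of the 10 are fixed: C(10,3) = 120.
The other 7 form a derangement: !7 = 1854.
Total: 120 × 1854 = 222480.

222480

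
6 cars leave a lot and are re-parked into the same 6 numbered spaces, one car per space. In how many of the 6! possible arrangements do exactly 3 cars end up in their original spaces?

Choose which 3 of the 6 are fixed: C(6,3) = 20.
The other 3 form a derangement: !3 = 2.
Total: 20 × 2 = 40.

40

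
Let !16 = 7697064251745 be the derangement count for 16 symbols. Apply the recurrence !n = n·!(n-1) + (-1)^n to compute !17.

!17 = 17·7697064251745 - 1 = 130850092279664.

130850092279664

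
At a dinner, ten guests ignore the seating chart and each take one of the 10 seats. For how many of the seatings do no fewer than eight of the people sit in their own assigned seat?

# with exactly i fixed is C(10,i)·!(10-i); sum over i=8..10:
  i=8: C(10,8)·!2 = 45·1 = 45
  i=9: C(10,9)·!1 = 10·0 = 0
  i=10: C(10,10)·!0 = 1·1 = 1
Total = 46.

46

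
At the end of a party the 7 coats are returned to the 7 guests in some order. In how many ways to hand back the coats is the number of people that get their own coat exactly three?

315

Pick the 3 fixed positions: C(7,3) = 35 ways.
The other 4 form a derangement: !4 = 9.
Total: 35 × 9 = 315.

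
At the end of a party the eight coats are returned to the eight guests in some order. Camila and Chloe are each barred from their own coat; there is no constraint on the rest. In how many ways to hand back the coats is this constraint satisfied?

30960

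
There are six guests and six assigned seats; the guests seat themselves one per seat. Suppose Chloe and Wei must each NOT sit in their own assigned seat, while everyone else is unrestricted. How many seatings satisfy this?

504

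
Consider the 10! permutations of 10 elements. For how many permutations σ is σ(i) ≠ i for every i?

1334961

The subfactorial !10 = [10!/e] (nearest integer).
10! = 3628800, and 3628800/e ≈ 1334960.92, so !10 = 1334961.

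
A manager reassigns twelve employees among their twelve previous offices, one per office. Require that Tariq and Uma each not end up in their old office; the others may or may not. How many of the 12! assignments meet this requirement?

402796800

Inclusion-exclusion on the 2 forbidden self-matches:
Σ_{j=0}^{2} (-1)^j C(2,j)(12-j)!
= C(2,0)·12! - C(2,1)·11! + C(2,2)·10!
= 479001600 - 79833600 + 3628800
= 402796800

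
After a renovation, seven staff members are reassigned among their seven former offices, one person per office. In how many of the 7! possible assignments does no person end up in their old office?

Use !n = (n-1)(!(n-1) + !(n-2)).
!7 = 6·(265 + 44) = 6·309 = 1854

1854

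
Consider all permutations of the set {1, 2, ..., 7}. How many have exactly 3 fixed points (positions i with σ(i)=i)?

Choose which 3 of the 7 are fixed: C(7,3) = 35.
The other 4 form a derangement: !4 = 9.
Total: 35 × 9 = 315.

315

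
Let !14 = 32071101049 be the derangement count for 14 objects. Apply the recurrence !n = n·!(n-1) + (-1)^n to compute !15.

481066515734

!15 = 15·32071101049 - 1 = 481066515734.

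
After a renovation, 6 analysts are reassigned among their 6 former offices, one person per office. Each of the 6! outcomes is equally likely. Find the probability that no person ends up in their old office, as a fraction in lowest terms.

53/144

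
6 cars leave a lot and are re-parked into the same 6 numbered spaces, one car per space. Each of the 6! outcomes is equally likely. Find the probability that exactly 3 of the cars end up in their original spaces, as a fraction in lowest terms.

1/18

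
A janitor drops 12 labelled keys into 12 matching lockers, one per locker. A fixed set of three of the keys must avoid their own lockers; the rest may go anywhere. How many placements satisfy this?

Inclusion-exclusion on the 3 forbidden self-matches:
Σ_{j=0}^{3} (-1)^j C(3,j)(12-j)!
= C(3,0)·12! - C(3,1)·11! + C(3,2)·10! - C(3,3)·9!
= 479001600 - 119750400 + 10886400 - 362880
= 369774720

369774720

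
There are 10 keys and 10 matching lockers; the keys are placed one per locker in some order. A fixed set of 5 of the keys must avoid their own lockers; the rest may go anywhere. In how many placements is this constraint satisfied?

Let A_j be the event that the j-th constrained one is fixed. By inclusion-exclusion over the 5 events:
Σ_{j=0}^{5} (-1)^j C(5,j)(10-j)!
= C(5,0)·10! - C(5,1)·9! + C(5,2)·8! - C(5,3)·7! + C(5,4)·6! - C(5,5)·5!
= 3628800 - 1814400 + 403200 - 50400 + 3600 - 120
= 2170680

2170680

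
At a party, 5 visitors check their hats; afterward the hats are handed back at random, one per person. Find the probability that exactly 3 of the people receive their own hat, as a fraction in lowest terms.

Favorable outcomes: C(5,3)·!2 = 10·1 = 10.
Total outcomes: 5! = 120.
Probability = 10/120 = 1/12.

1/12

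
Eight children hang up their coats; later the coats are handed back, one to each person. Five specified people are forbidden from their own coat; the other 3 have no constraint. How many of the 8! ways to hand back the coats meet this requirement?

21234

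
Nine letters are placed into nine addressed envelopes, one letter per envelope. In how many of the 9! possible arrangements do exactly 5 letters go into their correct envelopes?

1134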